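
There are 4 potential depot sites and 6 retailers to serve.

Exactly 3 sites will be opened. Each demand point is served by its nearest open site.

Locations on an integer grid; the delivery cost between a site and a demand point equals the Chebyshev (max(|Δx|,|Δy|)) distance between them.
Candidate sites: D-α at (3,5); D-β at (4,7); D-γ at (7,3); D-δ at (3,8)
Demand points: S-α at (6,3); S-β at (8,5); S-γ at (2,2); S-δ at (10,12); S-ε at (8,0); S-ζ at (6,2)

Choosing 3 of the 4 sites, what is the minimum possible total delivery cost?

16

Open {D-α, D-β, D-γ}.
  S-α→D-γ 1, S-β→D-γ 2, S-γ→D-α 3, S-δ→D-β 6, S-ε→D-γ 3, S-ζ→D-γ 1  ⇒ total 16.
Compare {D-α, D-γ, D-δ}: total 17.
Compare {D-β, D-γ, D-δ}: total 18.
No size-3 selection does better; minimum is 16.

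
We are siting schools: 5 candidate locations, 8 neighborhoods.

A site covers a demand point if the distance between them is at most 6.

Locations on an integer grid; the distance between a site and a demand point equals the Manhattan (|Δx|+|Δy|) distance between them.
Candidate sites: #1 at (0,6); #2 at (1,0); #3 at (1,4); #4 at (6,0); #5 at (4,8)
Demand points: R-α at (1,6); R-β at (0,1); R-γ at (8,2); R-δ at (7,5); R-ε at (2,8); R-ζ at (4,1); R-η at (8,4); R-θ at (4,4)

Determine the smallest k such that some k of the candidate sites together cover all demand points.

Coverage sets (demand points within 6 of each site):
  #1: {R-α, R-β, R-ε, R-θ}
  #2: {R-α, R-β, R-ζ}
  #3: {R-α, R-β, R-ε, R-ζ, R-θ}
  #4: {R-γ, R-δ, R-ζ, R-η, R-θ}
  #5: {R-α, R-δ, R-ε, R-θ}
No single site covers all 8 demand points.
But {#1, #4} covers everything, so the minimum is 2.

2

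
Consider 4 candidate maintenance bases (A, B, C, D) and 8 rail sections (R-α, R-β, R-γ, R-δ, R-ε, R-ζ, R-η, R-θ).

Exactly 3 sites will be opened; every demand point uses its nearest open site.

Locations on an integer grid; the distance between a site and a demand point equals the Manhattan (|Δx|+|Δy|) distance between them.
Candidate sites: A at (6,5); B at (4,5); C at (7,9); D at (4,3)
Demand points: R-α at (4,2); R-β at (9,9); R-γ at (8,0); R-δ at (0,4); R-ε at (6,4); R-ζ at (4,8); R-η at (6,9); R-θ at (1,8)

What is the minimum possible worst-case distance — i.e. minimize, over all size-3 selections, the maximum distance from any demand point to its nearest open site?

Open {A, B, C}.
  Farthest demand point is R-γ at distance 7 (to A); all others are ≤ 7.
With {A, B, D} the worst case is 7.
With {A, C, D} the worst case is 7.
No size-3 selection achieves below 7.

7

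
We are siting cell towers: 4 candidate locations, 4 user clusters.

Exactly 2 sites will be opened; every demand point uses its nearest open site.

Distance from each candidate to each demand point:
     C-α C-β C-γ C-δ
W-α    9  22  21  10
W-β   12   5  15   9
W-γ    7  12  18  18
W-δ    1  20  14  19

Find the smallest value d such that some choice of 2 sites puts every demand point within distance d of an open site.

14

Open {W-β, W-δ}.
  Farthest demand point is C-γ at distance 14 (to W-δ); all others are ≤ 14.
With {W-α, W-β} the worst case is 15.
With {W-β, W-γ} the worst case is 15.
No size-2 selection achieves below 14.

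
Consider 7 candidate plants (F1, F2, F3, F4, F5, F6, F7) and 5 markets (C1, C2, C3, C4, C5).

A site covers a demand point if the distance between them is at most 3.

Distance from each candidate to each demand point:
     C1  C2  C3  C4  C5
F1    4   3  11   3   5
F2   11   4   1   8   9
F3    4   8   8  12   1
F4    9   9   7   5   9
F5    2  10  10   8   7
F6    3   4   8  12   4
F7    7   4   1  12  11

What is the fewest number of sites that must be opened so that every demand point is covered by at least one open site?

Coverage sets (demand points within 3 of each site):
  F1: {C2, C4}
  F2: {C3}
  F3: {C5}
  F4: {}
  F5: {C1}
  F6: {C1}
  F7: {C3}
No 3 sites suffice: every size-3 union leaves at least one demand point uncovered.
But {F1, F2, F3, F5} covers everything, so the minimum is 4.

4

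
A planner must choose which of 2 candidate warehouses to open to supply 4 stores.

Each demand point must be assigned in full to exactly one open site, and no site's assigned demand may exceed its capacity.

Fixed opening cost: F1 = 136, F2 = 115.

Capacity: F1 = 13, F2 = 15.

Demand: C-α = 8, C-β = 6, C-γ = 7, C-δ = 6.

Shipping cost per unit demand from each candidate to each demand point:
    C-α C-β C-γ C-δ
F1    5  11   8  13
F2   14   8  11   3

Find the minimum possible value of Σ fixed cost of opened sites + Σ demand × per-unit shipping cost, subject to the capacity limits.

503

Open {F1, F2}; cheapest assignment that respects the capacities:
  F1 (cap 13, load 13): C-β, C-γ — cost 6×11 + 7×8 = 122
  F2 (cap 15, load 14): C-α, C-δ — cost 8×14 + 6×3 = 130
  Shipping 252, fixed 251 → total 503.
  Any other capacity-feasible assignment to {F1, F2} ships for at least 252.
Total demand is 27 and no other set of sites has combined capacity ≥ 27, so {F1, F2} is the only feasible choice of open sites. Minimum: 503.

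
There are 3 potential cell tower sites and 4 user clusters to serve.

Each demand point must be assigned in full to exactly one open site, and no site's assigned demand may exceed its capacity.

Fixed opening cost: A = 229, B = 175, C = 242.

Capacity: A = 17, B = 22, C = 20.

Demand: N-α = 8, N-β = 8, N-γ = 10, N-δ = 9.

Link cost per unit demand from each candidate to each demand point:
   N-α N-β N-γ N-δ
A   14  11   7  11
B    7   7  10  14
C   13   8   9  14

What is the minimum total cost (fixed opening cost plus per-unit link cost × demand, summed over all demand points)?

745

Open {B, C}; cheapest assignment that respects the capacities:
  B (cap 22, load 16): N-α, N-β — cost 8×7 + 8×7 = 112
  C (cap 20, load 19): N-γ, N-δ — cost 10×9 + 9×14 = 216
  Shipping 328, fixed 417 → total 745.
  Any other capacity-feasible assignment to {B, C} ships for at least 328.
Compare {A, B}: its best feasible assignment gives total 747.
Compare {A, C}: its best feasible assignment gives total 836.
Every other set of open sites that can feasibly serve all demand totals ≥ 747 even under its best assignment. Minimum: 745.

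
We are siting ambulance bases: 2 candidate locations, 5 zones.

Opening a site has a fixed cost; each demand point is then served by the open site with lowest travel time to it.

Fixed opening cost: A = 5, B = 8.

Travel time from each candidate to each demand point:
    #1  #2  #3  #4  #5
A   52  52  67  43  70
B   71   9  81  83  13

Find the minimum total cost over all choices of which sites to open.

Open {A, B}: assign each demand point to its cheapest open site.
  #1→A 52, #2→B 9, #3→A 67, #4→A 43, #5→B 13
  travel time 184, fixed 13 → total 197.
Compare {B}: travel time 257 + fixed 8 = 265.
Compare {A}: travel time 284 + fixed 5 = 289.

197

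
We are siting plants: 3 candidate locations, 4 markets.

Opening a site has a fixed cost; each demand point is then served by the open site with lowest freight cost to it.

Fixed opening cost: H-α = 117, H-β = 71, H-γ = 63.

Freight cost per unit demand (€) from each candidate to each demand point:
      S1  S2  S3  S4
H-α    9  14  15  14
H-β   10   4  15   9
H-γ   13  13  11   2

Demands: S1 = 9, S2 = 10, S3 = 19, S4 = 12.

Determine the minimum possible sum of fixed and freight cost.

497

Open {H-β, H-γ}: assign each demand point to its cheapest open site.
  S1→H-β 9×10=90, S2→H-β 10×4=40, S3→H-γ 19×11=209, S4→H-γ 12×2=24
  freight cost 363, fixed 134 → total 497.
Compare {H-γ}: freight cost 480 + fixed 63 = 543.
Compare {H-β}: freight cost 523 + fixed 71 = 594.
Compare {H-α, H-β, H-γ}: freight cost 354 + fixed 251 = 605.
All other subsets cost ≥ 543. Minimum total cost: 497.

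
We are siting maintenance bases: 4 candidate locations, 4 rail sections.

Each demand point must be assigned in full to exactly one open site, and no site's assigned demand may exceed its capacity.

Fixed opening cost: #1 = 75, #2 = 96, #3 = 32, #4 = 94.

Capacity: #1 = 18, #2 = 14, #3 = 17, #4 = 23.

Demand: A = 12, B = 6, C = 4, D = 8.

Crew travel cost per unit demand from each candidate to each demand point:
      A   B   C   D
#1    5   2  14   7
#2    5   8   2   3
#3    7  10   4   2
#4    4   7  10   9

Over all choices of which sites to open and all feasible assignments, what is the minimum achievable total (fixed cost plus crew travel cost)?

211

Open {#1, #3}; cheapest assignment that respects the capacities:
  #1 (cap 18, load 18): A, B — cost 12×5 + 6×2 = 72
  #3 (cap 17, load 12): C, D — cost 4×4 + 8×2 = 32
  Shipping 104, fixed 107 → total 211.
  Any other capacity-feasible assignment to {#1, #3} ships for at least 104.
Compare {#3, #4}: its best feasible assignment gives total 248.
Compare {#1, #2}: its best feasible assignment gives total 275.
Every other set of open sites that can feasibly serve all demand totals ≥ 248 even under its best assignment. Minimum: 211.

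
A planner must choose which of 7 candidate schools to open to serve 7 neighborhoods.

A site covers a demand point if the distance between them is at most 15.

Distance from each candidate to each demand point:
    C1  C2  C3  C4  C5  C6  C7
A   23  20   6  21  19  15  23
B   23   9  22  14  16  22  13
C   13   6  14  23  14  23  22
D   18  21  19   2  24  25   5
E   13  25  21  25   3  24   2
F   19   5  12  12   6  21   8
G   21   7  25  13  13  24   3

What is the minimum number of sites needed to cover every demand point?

3

Coverage sets (demand points within 15 of each site):
  A: {C3, C6}
  B: {C2, C4, C7}
  C: {C1, C2, C3, C5}
  D: {C4, C7}
  E: {C1, C5, C7}
  F: {C2, C3, C4, C5, C7}
  G: {C2, C4, C5, C7}
No 2 sites suffice: every size-2 union leaves at least one demand point uncovered.
But {A, B, C} covers everything, so the minimum is 3.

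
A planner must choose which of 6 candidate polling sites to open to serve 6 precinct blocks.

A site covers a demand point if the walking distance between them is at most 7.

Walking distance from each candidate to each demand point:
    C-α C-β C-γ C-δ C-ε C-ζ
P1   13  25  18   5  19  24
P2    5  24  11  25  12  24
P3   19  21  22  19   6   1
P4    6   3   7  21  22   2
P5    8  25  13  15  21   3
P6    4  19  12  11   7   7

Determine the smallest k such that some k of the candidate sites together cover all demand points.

3

Coverage sets (demand points within 7 of each site):
  P1: {C-δ}
  P2: {C-α}
  P3: {C-ε, C-ζ}
  P4: {C-α, C-β, C-γ, C-ζ}
  P5: {C-ζ}
  P6: {C-α, C-ε, C-ζ}
No 2 sites suffice: every size-2 union leaves at least one demand point uncovered.
But {P1, P3, P4} covers everything, so the minimum is 3.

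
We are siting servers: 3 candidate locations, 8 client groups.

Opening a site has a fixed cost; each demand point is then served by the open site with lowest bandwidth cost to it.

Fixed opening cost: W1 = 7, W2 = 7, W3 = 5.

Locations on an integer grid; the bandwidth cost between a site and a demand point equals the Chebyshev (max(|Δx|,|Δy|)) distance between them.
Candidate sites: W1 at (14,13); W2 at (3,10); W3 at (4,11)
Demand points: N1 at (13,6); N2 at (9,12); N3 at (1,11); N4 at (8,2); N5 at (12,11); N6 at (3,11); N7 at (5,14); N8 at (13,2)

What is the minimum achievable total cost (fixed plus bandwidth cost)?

51

Open {W1, W3}: assign each demand point to its cheapest open site.
  N1→W1 7, N2→W1 5, N3→W3 3, N4→W3 9, N5→W1 2, N6→W3 1, N7→W3 3, N8→W3 9
  bandwidth cost 39, fixed 12 → total 51.
Compare {W3}: bandwidth cost 47 + fixed 5 = 52.
Compare {W1, W2}: bandwidth cost 39 + fixed 14 = 53.
Compare {W1, W2, W3}: bandwidth cost 37 + fixed 19 = 56.
All other subsets cost ≥ 52. Minimum total cost: 51.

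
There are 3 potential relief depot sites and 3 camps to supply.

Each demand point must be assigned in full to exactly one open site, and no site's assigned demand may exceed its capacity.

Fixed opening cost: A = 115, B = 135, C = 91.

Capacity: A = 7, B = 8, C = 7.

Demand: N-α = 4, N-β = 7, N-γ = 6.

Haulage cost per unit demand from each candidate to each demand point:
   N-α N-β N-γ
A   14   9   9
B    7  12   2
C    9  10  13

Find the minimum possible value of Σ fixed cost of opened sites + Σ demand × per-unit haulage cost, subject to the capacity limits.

452

Open {A, B, C}; cheapest assignment that respects the capacities:
  A (cap 7, load 7): N-β — cost 7×9 = 63
  B (cap 8, load 6): N-γ — cost 6×2 = 12
  C (cap 7, load 4): N-α — cost 4×9 = 36
  Shipping 111, fixed 341 → total 452.
  Any other capacity-feasible assignment to {A, B, C} ships for at least 111.
Total demand is 17 and no other set of sites has combined capacity ≥ 17, so {A, B, C} is the only feasible choice of open sites. Minimum: 452.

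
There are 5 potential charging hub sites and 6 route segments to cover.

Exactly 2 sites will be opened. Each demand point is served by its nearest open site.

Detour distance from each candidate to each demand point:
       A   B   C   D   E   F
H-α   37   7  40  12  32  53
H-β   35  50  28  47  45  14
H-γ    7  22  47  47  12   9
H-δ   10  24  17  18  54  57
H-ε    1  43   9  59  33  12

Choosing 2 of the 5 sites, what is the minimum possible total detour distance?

Open {H-α, H-ε}.
  A→H-ε 1, B→H-α 7, C→H-ε 9, D→H-α 12, E→H-α 32, F→H-ε 12  ⇒ total 73.
Compare {H-γ, H-δ}: total 85.
Compare {H-α, H-γ}: total 87.
No size-2 selection does better; minimum is 73.

73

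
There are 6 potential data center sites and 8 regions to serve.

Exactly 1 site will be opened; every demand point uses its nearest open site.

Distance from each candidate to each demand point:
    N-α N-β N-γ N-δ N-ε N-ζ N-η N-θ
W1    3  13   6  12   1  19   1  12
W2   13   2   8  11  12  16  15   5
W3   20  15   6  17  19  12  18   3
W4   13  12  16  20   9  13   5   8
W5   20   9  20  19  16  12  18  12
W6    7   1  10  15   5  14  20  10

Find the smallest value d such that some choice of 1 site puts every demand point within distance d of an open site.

Open {W2}.
  Farthest demand point is N-ζ at distance 16 (to W2); all others are ≤ 16.
With {W1} the worst case is 19.
With {W3} the worst case is 20.
No size-1 selection achieves below 16.

16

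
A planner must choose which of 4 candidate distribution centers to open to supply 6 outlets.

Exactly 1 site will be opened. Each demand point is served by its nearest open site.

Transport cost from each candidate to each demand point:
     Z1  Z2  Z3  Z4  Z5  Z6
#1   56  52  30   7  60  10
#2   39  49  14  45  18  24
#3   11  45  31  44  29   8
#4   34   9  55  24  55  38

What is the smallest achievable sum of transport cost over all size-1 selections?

Open {#3}.
  Z1→#3 11, Z2→#3 45, Z3→#3 31, Z4→#3 44, Z5→#3 29, Z6→#3 8  ⇒ total 168.
Compare {#2}: total 189.
Compare {#1}: total 215.
No size-1 selection does better; minimum is 168.

168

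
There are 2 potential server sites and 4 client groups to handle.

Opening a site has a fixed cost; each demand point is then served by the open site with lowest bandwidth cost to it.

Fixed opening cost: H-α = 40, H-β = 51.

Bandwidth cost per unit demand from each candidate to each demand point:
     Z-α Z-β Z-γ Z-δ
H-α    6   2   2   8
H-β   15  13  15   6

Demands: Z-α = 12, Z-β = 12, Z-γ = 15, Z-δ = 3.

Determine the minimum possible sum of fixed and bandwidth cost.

Open {H-α}: assign each demand point to its cheapest open site.
  Z-α→H-α 12×6=72, Z-β→H-α 12×2=24, Z-γ→H-α 15×2=30, Z-δ→H-α 3×8=24
  bandwidth cost 150, fixed 40 → total 190.
Compare {H-α, H-β}: bandwidth cost 144 + fixed 91 = 235.
Compare {H-β}: bandwidth cost 579 + fixed 51 = 630.

190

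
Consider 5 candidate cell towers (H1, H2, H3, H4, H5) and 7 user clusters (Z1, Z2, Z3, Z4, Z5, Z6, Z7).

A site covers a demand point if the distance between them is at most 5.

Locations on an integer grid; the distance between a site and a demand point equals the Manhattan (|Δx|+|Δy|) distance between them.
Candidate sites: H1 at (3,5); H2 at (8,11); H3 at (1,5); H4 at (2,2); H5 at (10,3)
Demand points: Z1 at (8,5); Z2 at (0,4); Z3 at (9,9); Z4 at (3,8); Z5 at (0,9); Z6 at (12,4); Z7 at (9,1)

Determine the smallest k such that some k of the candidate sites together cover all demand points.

3

Coverage sets (demand points within 5 of each site):
  H1: {Z1, Z2, Z4}
  H2: {Z3}
  H3: {Z2, Z4, Z5}
  H4: {Z2}
  H5: {Z1, Z6, Z7}
No 2 sites suffice: every size-2 union leaves at least one demand point uncovered.
But {H2, H3, H5} covers everything, so the minimum is 3.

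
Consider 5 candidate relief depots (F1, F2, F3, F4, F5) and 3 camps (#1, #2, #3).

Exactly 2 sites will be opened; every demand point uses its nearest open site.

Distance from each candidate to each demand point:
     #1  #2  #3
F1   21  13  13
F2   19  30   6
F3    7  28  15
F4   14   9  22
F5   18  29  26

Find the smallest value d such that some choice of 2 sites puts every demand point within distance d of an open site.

Open {F1, F3}.
  Farthest demand point is #2 at distance 13 (to F1); all others are ≤ 13.
With {F1, F4} the worst case is 14.
With {F2, F4} the worst case is 14.
No size-2 selection achieves below 13.

13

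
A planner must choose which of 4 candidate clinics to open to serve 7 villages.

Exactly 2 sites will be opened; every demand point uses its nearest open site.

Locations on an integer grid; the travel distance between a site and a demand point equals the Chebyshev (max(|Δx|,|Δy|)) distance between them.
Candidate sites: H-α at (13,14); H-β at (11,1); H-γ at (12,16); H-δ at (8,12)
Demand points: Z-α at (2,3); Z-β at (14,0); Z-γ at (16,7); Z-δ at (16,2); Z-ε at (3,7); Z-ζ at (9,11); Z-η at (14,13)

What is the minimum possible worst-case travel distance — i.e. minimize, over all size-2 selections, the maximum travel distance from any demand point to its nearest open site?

9

Open {H-α, H-β}.
  Farthest demand point is Z-α at travel distance 9 (to H-β); all others are ≤ 9.
With {H-β, H-γ} the worst case is 9.
With {H-β, H-δ} the worst case is 9.
No size-2 selection achieves below 9.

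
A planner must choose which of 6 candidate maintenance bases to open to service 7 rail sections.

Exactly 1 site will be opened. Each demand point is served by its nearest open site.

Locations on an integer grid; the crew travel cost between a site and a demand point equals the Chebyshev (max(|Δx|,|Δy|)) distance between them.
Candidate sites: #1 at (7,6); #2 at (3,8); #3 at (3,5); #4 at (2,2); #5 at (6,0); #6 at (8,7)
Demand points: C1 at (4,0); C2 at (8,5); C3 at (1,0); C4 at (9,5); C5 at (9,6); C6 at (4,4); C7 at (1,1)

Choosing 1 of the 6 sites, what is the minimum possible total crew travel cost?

Open {#1}.
  C1→#1 6, C2→#1 1, C3→#1 6, C4→#1 2, C5→#1 2, C6→#1 3, C7→#1 6  ⇒ total 26.
Compare {#4}: total 27.
Compare {#6}: total 30.
No size-1 selection does better; minimum is 26.

26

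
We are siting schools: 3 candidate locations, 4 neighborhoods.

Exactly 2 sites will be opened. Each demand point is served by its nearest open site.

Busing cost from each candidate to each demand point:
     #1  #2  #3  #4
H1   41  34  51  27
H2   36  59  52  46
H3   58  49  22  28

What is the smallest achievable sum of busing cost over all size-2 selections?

124

Open {H1, H3}.
  #1→H1 41, #2→H1 34, #3→H3 22, #4→H1 27  ⇒ total 124.
Compare {H2, H3}: total 135.
Compare {H1, H2}: total 148.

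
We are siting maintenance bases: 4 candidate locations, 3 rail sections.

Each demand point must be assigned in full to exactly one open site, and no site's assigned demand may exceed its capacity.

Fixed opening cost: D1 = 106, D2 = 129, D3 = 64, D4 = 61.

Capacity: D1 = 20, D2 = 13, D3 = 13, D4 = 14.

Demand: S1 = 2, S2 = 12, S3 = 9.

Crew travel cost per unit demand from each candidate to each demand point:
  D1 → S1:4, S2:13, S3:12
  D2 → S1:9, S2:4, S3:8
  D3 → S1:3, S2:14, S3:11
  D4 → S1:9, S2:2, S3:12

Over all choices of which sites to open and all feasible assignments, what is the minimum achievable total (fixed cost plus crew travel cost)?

254

Open {D3, D4}; cheapest assignment that respects the capacities:
  D3 (cap 13, load 11): S1, S3 — cost 2×3 + 9×11 = 105
  D4 (cap 14, load 12): S2 — cost 12×2 = 24
  Shipping 129, fixed 125 → total 254.
  Any other capacity-feasible assignment to {D3, D4} ships for at least 129.
Compare {D2, D4}: its best feasible assignment gives total 304.
Compare {D1, D4}: its best feasible assignment gives total 307.
Every other set of open sites that can feasibly serve all demand totals ≥ 304 even under its best assignment. Minimum: 254.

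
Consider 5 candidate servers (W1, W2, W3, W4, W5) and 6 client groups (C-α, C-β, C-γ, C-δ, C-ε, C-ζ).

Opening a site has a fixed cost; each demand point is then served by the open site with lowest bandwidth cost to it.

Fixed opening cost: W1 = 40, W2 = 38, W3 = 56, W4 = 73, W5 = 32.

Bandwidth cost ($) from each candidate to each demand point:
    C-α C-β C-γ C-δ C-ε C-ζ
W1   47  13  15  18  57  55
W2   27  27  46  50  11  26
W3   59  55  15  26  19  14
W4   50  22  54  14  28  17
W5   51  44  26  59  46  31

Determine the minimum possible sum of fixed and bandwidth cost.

Open {W1, W2}: assign each demand point to its cheapest open site.
  C-α→W2 27, C-β→W1 13, C-γ→W1 15, C-δ→W1 18, C-ε→W2 11, C-ζ→W2 26
  bandwidth cost 110, fixed 78 → total 188.
Compare {W2, W3}: bandwidth cost 120 + fixed 94 = 214.
Compare {W1, W2, W5}: bandwidth cost 110 + fixed 110 = 220.
Compare {W1, W3}: bandwidth cost 126 + fixed 96 = 222.
All other subsets cost ≥ 214. Minimum total cost: 188.

188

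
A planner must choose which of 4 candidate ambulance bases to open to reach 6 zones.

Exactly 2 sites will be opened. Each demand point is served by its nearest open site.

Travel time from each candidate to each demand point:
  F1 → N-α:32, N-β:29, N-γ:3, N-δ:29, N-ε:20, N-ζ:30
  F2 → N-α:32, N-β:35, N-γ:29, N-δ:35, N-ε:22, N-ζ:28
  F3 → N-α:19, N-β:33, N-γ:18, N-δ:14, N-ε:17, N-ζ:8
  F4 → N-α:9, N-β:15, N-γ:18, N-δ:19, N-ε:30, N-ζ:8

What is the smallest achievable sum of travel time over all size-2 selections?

Open {F1, F4}.
  N-α→F4 9, N-β→F4 15, N-γ→F1 3, N-δ→F4 19, N-ε→F1 20, N-ζ→F4 8  ⇒ total 74.
Compare {F3, F4}: total 81.
Compare {F1, F3}: total 90.
No size-2 selection does better; minimum is 74.

74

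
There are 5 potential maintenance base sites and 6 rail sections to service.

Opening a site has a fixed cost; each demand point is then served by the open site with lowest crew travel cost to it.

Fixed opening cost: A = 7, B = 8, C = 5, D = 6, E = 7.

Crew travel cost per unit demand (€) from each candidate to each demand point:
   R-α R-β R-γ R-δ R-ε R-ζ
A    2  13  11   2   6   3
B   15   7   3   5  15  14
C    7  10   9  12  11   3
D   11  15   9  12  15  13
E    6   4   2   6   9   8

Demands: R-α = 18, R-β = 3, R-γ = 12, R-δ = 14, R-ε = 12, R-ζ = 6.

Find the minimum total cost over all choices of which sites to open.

Open {A, E}: assign each demand point to its cheapest open site.
  R-α→A 18×2=36, R-β→E 3×4=12, R-γ→E 12×2=24, R-δ→A 14×2=28, R-ε→A 12×6=72, R-ζ→A 6×3=18
  crew travel cost 190, fixed 14 → total 204.
Compare {A, C, E}: crew travel cost 190 + fixed 19 = 209.
Compare {A, D, E}: crew travel cost 190 + fixed 20 = 210.
Compare {A, B, E}: crew travel cost 190 + fixed 22 = 212.
All other subsets cost ≥ 209. Minimum total cost: 204.

204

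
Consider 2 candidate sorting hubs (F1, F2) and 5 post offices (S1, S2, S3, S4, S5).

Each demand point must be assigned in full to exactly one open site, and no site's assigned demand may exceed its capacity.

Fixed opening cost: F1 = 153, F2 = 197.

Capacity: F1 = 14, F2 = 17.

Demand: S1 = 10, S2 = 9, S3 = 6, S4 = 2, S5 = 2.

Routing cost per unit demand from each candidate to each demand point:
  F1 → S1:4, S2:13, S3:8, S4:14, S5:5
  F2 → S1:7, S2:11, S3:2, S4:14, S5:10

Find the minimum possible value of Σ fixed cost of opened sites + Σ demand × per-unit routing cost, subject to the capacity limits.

Open {F1, F2}; cheapest assignment that respects the capacities:
  F1 (cap 14, load 14): S1, S4, S5 — cost 10×4 + 2×14 + 2×5 = 78
  F2 (cap 17, load 15): S2, S3 — cost 9×11 + 6×2 = 111
  Shipping 189, fixed 350 → total 539.
  Any other capacity-feasible assignment to {F1, F2} ships for at least 189.
Total demand is 29 and no other set of sites has combined capacity ≥ 29, so {F1, F2} is the only feasible choice of open sites. Minimum: 539.

539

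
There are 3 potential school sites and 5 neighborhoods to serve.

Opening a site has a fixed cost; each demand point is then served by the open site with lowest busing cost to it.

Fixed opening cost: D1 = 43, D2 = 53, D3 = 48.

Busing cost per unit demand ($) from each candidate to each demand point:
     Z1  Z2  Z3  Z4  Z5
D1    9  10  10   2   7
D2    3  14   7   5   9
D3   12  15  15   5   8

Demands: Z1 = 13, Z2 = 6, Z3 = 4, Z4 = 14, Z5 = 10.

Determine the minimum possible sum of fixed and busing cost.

Open {D1, D2}: assign each demand point to its cheapest open site.
  Z1→D2 13×3=39, Z2→D1 6×10=60, Z3→D2 4×7=28, Z4→D1 14×2=28, Z5→D1 10×7=70
  busing cost 225, fixed 96 → total 321.
Compare {D1}: busing cost 315 + fixed 43 = 358.
Compare {D2}: busing cost 311 + fixed 53 = 364.
Compare {D1, D2, D3}: busing cost 225 + fixed 144 = 369.
All other subsets cost ≥ 358. Minimum total cost: 321.

321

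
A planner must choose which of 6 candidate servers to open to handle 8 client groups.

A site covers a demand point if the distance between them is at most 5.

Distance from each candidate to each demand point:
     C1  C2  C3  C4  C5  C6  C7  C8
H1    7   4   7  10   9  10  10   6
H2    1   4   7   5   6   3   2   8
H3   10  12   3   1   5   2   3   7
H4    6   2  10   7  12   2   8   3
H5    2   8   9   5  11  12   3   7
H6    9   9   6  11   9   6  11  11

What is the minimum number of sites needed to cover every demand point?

3

Coverage sets (demand points within 5 of each site):
  H1: {C2}
  H2: {C1, C2, C4, C6, C7}
  H3: {C3, C4, C5, C6, C7}
  H4: {C2, C6, C8}
  H5: {C1, C4, C7}
  H6: {}
No 2 sites suffice: every size-2 union leaves at least one demand point uncovered.
But {H2, H3, H4} covers everything, so the minimum is 3.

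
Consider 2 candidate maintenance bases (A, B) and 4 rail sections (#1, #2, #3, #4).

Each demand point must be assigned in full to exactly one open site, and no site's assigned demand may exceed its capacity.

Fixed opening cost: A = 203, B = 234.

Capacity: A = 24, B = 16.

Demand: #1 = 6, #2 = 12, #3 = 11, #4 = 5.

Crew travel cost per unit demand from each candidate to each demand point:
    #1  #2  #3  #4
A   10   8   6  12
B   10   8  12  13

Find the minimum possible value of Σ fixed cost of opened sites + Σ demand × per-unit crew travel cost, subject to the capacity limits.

719

Open {A, B}; cheapest assignment that respects the capacities:
  A (cap 24, load 22): #1, #3, #4 — cost 6×10 + 11×6 + 5×12 = 186
  B (cap 16, load 12): #2 — cost 12×8 = 96
  Shipping 282, fixed 437 → total 719.
  Any other capacity-feasible assignment to {A, B} ships for at least 282.
Total demand is 34 and no other set of sites has combined capacity ≥ 34, so {A, B} is the only feasible choice of open sites. Minimum: 719.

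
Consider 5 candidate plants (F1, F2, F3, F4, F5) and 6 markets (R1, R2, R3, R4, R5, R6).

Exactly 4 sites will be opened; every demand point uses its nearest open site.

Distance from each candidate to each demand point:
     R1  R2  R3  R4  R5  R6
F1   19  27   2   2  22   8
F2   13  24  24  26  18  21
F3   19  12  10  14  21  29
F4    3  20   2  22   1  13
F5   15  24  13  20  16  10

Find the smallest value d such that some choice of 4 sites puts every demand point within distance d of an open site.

12

Open {F1, F2, F3, F4}.
  Farthest demand point is R2 at distance 12 (to F3); all others are ≤ 12.
With {F1, F3, F4, F5} the worst case is 12.
With {F2, F3, F4, F5} the worst case is 14.
No size-4 selection achieves below 12.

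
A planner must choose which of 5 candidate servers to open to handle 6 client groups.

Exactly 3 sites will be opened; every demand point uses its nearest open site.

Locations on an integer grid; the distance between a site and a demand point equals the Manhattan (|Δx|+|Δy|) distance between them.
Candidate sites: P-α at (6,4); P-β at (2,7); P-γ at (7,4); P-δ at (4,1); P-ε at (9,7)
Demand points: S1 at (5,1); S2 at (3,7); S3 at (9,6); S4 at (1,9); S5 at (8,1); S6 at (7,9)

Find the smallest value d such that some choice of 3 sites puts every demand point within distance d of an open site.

4

Open {P-β, P-δ, P-ε}.
  Farthest demand point is S5 at distance 4 (to P-δ); all others are ≤ 4.
With {P-α, P-β, P-γ} the worst case is 5.
With {P-α, P-β, P-ε} the worst case is 5.
No size-3 selection achieves below 4.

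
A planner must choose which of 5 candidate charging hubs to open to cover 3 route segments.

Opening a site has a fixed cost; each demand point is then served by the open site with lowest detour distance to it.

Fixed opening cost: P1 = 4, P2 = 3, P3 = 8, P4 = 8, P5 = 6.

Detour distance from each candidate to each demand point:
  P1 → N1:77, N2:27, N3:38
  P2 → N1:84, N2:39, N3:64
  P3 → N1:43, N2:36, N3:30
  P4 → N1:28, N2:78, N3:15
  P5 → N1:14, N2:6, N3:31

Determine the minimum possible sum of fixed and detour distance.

49

Open {P4, P5}: assign each demand point to its cheapest open site.
  N1→P5 14, N2→P5 6, N3→P4 15
  detour distance 35, fixed 14 → total 49.
Compare {P2, P4, P5}: detour distance 35 + fixed 17 = 52.
Compare {P1, P4, P5}: detour distance 35 + fixed 18 = 53.
Compare {P1, P2, P4, P5}: detour distance 35 + fixed 21 = 56.
All other subsets cost ≥ 52. Minimum total cost: 49.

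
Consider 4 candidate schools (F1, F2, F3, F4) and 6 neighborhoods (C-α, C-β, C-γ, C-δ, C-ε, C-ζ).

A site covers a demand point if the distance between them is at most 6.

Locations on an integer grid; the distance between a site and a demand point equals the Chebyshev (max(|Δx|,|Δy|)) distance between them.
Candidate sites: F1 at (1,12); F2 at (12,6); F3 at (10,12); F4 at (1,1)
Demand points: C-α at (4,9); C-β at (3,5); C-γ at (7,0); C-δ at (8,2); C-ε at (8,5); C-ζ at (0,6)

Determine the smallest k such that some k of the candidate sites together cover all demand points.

Coverage sets (demand points within 6 of each site):
  F1: {C-α, C-ζ}
  F2: {C-γ, C-δ, C-ε}
  F3: {C-α}
  F4: {C-β, C-γ, C-ζ}
No 2 sites suffice: every size-2 union leaves at least one demand point uncovered.
But {F1, F2, F4} covers everything, so the minimum is 3.

3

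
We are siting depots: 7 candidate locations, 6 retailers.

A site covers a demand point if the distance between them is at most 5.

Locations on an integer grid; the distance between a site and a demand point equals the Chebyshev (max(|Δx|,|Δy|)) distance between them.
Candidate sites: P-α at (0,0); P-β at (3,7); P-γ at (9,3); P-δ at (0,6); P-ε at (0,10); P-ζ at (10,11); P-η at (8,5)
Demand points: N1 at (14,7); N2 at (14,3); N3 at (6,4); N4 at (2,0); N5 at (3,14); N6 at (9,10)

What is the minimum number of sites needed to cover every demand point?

4

Coverage sets (demand points within 5 of each site):
  P-α: {N4}
  P-β: {N3}
  P-γ: {N1, N2, N3}
  P-δ: {}
  P-ε: {N5}
  P-ζ: {N1, N6}
  P-η: {N3, N6}
No 3 sites suffice: every size-3 union leaves at least one demand point uncovered.
But {P-α, P-γ, P-ε, P-ζ} covers everything, so the minimum is 4.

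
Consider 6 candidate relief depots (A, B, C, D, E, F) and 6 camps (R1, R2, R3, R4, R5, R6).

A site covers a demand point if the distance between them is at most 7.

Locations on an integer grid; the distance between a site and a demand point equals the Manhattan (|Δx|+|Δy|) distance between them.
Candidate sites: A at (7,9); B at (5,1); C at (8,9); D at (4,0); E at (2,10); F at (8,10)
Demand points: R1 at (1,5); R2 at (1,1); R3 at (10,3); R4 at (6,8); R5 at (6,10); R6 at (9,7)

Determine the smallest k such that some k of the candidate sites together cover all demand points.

Coverage sets (demand points within 7 of each site):
  A: {R4, R5, R6}
  B: {R2, R3}
  C: {R4, R5, R6}
  D: {R2}
  E: {R1, R4, R5}
  F: {R4, R5, R6}
No 2 sites suffice: every size-2 union leaves at least one demand point uncovered.
But {A, B, E} covers everything, so the minimum is 3.

3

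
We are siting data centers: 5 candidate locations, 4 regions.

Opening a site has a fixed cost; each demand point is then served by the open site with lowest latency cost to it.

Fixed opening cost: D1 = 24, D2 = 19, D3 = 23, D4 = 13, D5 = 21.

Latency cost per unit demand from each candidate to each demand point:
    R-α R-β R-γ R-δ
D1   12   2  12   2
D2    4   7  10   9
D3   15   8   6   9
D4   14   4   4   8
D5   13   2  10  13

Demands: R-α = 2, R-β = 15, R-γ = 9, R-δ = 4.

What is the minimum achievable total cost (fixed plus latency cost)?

Open {D1, D4}: assign each demand point to its cheapest open site.
  R-α→D1 2×12=24, R-β→D1 15×2=30, R-γ→D4 9×4=36, R-δ→D1 4×2=8
  latency cost 98, fixed 37 → total 135.
Compare {D1, D2, D4}: latency cost 82 + fixed 56 = 138.
Compare {D1, D4, D5}: latency cost 98 + fixed 58 = 156.
Compare {D4, D5}: latency cost 124 + fixed 34 = 158.
All other subsets cost ≥ 138. Minimum total cost: 135.

135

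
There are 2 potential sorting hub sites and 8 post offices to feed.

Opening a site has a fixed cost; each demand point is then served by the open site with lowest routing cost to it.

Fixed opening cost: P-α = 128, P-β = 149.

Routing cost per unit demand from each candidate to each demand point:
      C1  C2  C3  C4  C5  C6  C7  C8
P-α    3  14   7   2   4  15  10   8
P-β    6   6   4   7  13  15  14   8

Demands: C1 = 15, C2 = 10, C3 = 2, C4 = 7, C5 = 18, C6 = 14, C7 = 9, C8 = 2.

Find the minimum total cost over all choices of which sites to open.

Open {P-α}: assign each demand point to its cheapest open site.
  C1→P-α 15×3=45, C2→P-α 10×14=140, C3→P-α 2×7=14, C4→P-α 7×2=14, C5→P-α 18×4=72, C6→P-α 14×15=210, C7→P-α 9×10=90, C8→P-α 2×8=16
  routing cost 601, fixed 128 → total 729.
Compare {P-α, P-β}: routing cost 515 + fixed 277 = 792.
Compare {P-β}: routing cost 793 + fixed 149 = 942.

729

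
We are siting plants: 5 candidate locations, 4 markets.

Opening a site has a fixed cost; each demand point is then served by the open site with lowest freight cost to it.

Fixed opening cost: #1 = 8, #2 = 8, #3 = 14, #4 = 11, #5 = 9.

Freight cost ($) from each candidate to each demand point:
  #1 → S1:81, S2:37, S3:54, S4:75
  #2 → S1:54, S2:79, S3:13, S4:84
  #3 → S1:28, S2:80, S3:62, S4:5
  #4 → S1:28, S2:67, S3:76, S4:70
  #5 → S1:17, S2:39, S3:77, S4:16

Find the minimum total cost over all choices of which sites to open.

102

Open {#2, #5}: assign each demand point to its cheapest open site.
  S1→#5 17, S2→#5 39, S3→#2 13, S4→#5 16
  freight cost 85, fixed 17 → total 102.
Compare {#2, #3, #5}: freight cost 74 + fixed 31 = 105.
Compare {#1, #2, #5}: freight cost 83 + fixed 25 = 108.
Compare {#1, #2, #3, #5}: freight cost 72 + fixed 39 = 111.
All other subsets cost ≥ 105. Minimum total cost: 102.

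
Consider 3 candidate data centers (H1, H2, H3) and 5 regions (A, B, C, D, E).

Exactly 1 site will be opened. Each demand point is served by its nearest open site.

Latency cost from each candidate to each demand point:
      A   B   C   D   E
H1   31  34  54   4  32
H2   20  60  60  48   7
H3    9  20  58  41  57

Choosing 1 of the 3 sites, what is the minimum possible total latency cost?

155

Open {H1}.
  A→H1 31, B→H1 34, C→H1 54, D→H1 4, E→H1 32  ⇒ total 155.
Compare {H3}: total 185.
Compare {H2}: total 195.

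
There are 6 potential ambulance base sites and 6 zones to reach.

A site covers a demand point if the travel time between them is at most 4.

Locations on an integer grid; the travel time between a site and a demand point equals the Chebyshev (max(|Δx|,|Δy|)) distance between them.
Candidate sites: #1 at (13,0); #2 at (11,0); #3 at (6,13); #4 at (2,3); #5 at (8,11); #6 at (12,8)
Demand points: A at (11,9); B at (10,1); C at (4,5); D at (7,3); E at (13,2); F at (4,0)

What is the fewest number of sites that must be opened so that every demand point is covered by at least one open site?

Coverage sets (demand points within 4 of each site):
  #1: {B, E}
  #2: {B, D, E}
  #3: {}
  #4: {C, F}
  #5: {A}
  #6: {A}
No 2 sites suffice: every size-2 union leaves at least one demand point uncovered.
But {#2, #4, #5} covers everything, so the minimum is 3.

3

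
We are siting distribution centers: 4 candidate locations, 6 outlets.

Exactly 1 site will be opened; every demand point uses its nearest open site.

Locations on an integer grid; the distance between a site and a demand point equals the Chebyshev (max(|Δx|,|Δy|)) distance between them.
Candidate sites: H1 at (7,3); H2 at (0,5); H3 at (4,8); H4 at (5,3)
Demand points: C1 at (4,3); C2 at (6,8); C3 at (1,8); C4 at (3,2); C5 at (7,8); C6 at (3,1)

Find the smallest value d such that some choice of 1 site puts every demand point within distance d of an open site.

Open {H4}.
  Farthest demand point is C2 at distance 5 (to H4); all others are ≤ 5.
With {H1} the worst case is 6.
With {H2} the worst case is 7.
No size-1 selection achieves below 5.

5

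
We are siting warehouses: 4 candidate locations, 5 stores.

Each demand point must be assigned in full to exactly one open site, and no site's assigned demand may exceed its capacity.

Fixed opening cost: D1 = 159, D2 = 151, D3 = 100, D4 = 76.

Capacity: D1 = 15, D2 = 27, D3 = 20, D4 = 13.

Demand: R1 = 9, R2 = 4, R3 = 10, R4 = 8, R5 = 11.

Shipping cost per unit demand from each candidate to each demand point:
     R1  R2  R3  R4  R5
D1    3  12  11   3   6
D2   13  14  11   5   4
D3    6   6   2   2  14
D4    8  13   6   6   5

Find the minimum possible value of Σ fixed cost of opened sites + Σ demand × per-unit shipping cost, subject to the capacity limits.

465

Open {D2, D3}; cheapest assignment that respects the capacities:
  D2 (cap 27, load 23): R2, R4, R5 — cost 4×14 + 8×5 + 11×4 = 140
  D3 (cap 20, load 19): R1, R3 — cost 9×6 + 10×2 = 74
  Shipping 214, fixed 251 → total 465.
  Any other capacity-feasible assignment to {D2, D3} ships for at least 214.
Compare {D1, D3, D4}: its best feasible assignment gives total 501.
Compare {D2, D3, D4}: its best feasible assignment gives total 527.
Every other set of open sites that can feasibly serve all demand totals ≥ 501 even under its best assignment. Minimum: 465.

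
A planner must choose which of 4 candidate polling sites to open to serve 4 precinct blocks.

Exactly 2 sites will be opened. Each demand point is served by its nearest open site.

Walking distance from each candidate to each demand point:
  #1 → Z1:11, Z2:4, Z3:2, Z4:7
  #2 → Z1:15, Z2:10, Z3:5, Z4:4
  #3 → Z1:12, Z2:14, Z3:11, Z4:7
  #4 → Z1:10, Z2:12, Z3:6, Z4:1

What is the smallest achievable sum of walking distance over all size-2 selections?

Open {#1, #4}.
  Z1→#4 10, Z2→#1 4, Z3→#1 2, Z4→#4 1  ⇒ total 17.
Compare {#1, #2}: total 21.
Compare {#1, #3}: total 24.
No size-2 selection does better; minimum is 17.

17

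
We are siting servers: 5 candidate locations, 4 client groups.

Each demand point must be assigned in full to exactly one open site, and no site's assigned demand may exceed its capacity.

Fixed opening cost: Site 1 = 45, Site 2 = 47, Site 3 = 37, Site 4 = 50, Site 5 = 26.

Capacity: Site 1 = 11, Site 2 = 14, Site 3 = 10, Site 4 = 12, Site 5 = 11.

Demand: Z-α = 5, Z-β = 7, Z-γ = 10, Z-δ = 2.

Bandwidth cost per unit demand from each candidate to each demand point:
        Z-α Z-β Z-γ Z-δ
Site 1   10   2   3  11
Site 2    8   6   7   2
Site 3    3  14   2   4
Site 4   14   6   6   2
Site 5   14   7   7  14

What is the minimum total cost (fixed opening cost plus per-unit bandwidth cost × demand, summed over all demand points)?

190

Open {Site 2, Site 3}; cheapest assignment that respects the capacities:
  Site 2 (cap 14, load 14): Z-α, Z-β, Z-δ — cost 5×8 + 7×6 + 2×2 = 86
  Site 3 (cap 10, load 10): Z-γ — cost 10×2 = 20
  Shipping 106, fixed 84 → total 190.
  Any other capacity-feasible assignment to {Site 2, Site 3} ships for at least 106.
Compare {Site 1, Site 2, Site 3}: its best feasible assignment gives total 207.
Compare {Site 1, Site 2}: its best feasible assignment gives total 208.
Every other set of open sites that can feasibly serve all demand totals ≥ 207 even under its best assignment. Minimum: 190.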